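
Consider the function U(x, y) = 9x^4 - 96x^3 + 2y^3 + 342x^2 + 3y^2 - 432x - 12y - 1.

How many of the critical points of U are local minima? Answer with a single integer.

U separates as a function of x plus a function of y, so ∇U=0 decouples.
∂U/∂x = 36(x - 4)(x - 3)(x - 1) = 0 at x ∈ {1, 3, 4}; ∂U/∂y = 6(y - 1)(y + 2) = 0 at y ∈ {-2, 1}.
The Hessian is diagonal: diag(U_xx, U_yy). Second derivatives: U_xx(1)=216, U_xx(3)=-72, U_xx(4)=108; U_yy(-2)=-18, U_yy(1)=18.
Local minima occur where both diagonal entries positive: (1, 1), (4, 1). Count: 2.

2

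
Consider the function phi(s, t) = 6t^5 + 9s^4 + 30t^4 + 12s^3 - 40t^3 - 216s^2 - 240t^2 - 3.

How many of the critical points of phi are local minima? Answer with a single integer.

phi separates as a function of s plus a function of t, so ∇phi=0 decouples.
∂phi/∂s = 36s(s - 3)(s + 4) = 0 at s ∈ {-4, 0, 3}; ∂phi/∂t = 30t(t - 2)(t + 2)(t + 4) = 0 at t ∈ {-4, -2, 0, 2}.
The Hessian is diagonal: diag(phi_ss, phi_tt). Second derivatives: phi_ss(-4)=1008, phi_ss(0)=-432, phi_ss(3)=756; phi_tt(-4)=-1440, phi_tt(-2)=480, phi_tt(0)=-480, phi_tt(2)=1440.
Local minima occur where both diagonal entries positive: (-4, -2), (-4, 2), (3, -2), (3, 2). Count: 4.

4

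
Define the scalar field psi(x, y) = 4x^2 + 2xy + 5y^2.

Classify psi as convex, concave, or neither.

convex

psi is quadratic, so its Hessian is the constant matrix H = [[8, 2], [2, 10]].
det(H) = 76, tr(H) = 18.
det(H) > 0 and tr(H) > 0, so H is positive definite everywhere: convex.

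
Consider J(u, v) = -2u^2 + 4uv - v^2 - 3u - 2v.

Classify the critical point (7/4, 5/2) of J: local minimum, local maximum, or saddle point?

saddle point

The Hessian of J is constant: H = [[-4, 4], [4, -2]].
det(H) = (-4)·(-2) − 4² = -8.
Since det(H) < 0, H is indefinite and the critical point is a saddle point.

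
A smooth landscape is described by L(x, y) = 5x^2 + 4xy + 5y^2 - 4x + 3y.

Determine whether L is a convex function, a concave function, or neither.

convex

L is quadratic, so its Hessian is the constant matrix H = [[10, 4], [4, 10]].
det(H) = 84, tr(H) = 20.
det(H) > 0 and tr(H) > 0, so H is positive definite everywhere: convex.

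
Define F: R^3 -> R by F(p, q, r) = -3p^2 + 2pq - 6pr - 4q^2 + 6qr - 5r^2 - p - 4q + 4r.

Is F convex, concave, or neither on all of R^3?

F is quadratic, so its Hessian is the constant matrix H = [[-6, 2, -6], [2, -8, 6], [-6, 6, -10]].
Leading principal minors: -6, 44, -80.
Signs alternate −, +, − ⇒ H ≺ 0 ⇒ concave.

concave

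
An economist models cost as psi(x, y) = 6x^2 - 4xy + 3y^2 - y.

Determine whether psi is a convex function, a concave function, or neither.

convex

psi is quadratic, so its Hessian is the constant matrix H = [[12, -4], [-4, 6]].
det(H) = 56, tr(H) = 18.
det(H) > 0 and tr(H) > 0, so H is positive definite everywhere: convex.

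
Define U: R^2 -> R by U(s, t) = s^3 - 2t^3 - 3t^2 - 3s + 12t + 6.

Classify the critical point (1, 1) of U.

saddle point

The mixed partial ∂²U/∂s∂t is 0, so the Hessian at any point is diag(U_ss, U_tt) = diag(6s, -6(2t + 1)).
At (1, 1): H = diag(6, -18).
The eigenvalues have opposite signs, so H is indefinite: a saddle point.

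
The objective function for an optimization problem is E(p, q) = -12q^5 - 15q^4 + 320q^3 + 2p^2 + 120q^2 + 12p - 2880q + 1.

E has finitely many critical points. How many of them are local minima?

2

E separates as a function of p plus a function of q, so ∇E=0 decouples.
∂E/∂p = 4(p + 3) = 0 at p ∈ {-3}; ∂E/∂q = -60(q - 3)(q - 2)(q + 2)(q + 4) = 0 at q ∈ {-4, -2, 2, 3}.
The Hessian is diagonal: diag(E_pp, E_qq). Second derivatives: E_pp(-3)=4; E_qq(-4)=5040, E_qq(-2)=-2400, E_qq(2)=1440, E_qq(3)=-2100.
Local minima occur where both diagonal entries positive: (-3, -4), (-3, 2). Count: 2.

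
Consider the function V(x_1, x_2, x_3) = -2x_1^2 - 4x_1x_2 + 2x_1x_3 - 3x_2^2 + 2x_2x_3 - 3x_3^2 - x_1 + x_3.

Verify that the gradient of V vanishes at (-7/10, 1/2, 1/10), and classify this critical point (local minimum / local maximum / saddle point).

local maximum

∇V = (-4x_1 - 4x_2 + 2x_3 - 1, -4x_1 - 6x_2 + 2x_3, 2x_1 + 2x_2 - 6x_3 + 1); substituting (-7/10, 1/2, 1/10) gives ∇V = (0, 0, 0), so (-7/10, 1/2, 1/10) is indeed a critical point.
The Hessian is constant: H = [[-4, -4, 2], [-4, -6, 2], [2, 2, -6]].
Leading principal minors: Δ₁ = -4, Δ₂ = 8, Δ₃ = -40.
The minors alternate sign starting negative (−, +, −), so H is negative definite: a local maximum.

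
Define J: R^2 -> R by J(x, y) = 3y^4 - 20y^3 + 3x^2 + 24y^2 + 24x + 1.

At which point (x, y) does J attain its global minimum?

(-4, 4)

J(x,y) separates as P(x) + Q(y) + 1, so its minimum is min P + min Q + 1.
P'(x) = 6x + 24 vanishes at x ∈ {-4}; Q'(y) = 12y(y - 4)(y - 1) vanishes at y ∈ {0, 1, 4}.
Local minima of P (where P''>0): P(-4)=-48. Local minima of Q: Q(0)=0, Q(4)=-128.
So the global minimum of J is P(-4) + Q(4) + 1 = -48 − 128 + 1 = -175, attained at (-4, 4).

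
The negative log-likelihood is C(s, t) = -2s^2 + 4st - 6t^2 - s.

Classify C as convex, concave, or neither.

C is quadratic, so its Hessian is the constant matrix H = [[-4, 4], [4, -12]].
det(H) = 32, tr(H) = -16.
det(H) > 0 and tr(H) < 0, so H is negative definite everywhere: concave.

concave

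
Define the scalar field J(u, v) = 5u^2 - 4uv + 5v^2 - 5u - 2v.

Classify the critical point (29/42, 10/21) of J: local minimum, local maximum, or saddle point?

The Hessian of J is constant: H = [[10, -4], [-4, 10]].
det(H) = 10·10 − (-4)² = 84.
det(H) > 0 and tr(H) = 20 > 0, so H is positive definite and the point is a local minimum.

local minimum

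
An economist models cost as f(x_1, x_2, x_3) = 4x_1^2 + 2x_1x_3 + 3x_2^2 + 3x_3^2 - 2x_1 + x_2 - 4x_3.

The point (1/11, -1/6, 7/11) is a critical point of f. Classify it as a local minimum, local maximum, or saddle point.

local minimum

The Hessian is constant: H = [[8, 0, 2], [0, 6, 0], [2, 0, 6]].
Leading principal minors: Δ₁ = 8, Δ₂ = 48, Δ₃ = 264.
All leading minors are positive, so H is positive definite: a local minimum.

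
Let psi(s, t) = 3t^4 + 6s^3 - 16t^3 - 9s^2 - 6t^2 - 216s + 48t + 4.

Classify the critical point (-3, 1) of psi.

The mixed partial ∂²psi/∂s∂t is 0, so the Hessian at any point is diag(psi_ss, psi_tt) = diag(18(2s - 1), 12(3t^2 - 8t - 1)).
At (-3, 1): H = diag(-126, -72).
Both eigenvalues are negative, so H is negative definite: a local maximum.

local maximum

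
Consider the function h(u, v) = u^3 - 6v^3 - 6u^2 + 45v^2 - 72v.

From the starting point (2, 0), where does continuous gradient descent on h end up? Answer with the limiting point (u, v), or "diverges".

(4, 1)

h is separable, so gradient descent decouples: u follows -∂h/∂u, v follows -∂h/∂v.
∂h/∂u = 3u(u - 4); at u=2 this is -12, so u increases.
∂h/∂v = -18(v - 4)(v - 1); at v=0 this is -72, so v increases.
u converges to its nearest critical value 4 (a local min of the u-part); v converges to 1. The iterate converges to (4, 1).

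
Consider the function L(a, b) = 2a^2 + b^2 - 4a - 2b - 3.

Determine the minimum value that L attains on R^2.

L(a,b) separates as P(a) + Q(b) − 3, so its minimum is min P + min Q − 3.
P'(a) = 4a - 4 vanishes at a ∈ {1}; Q'(b) = 2b - 2 vanishes at b ∈ {1}.
Local minima of P (where P''>0): P(1)=-2. Local minima of Q: Q(1)=-1.
So the global minimum of L is P(1) + Q(1) − 3 = -2 − 1 − 3 = -6, attained at (1, 1).

-6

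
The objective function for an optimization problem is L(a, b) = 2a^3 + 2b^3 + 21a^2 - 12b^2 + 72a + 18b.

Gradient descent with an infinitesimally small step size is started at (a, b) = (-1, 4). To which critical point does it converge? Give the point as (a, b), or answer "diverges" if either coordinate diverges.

(-3, 3)

L is separable, so gradient descent decouples: a follows -∂L/∂a, b follows -∂L/∂b.
∂L/∂a = 6(a + 3)(a + 4); at a=-1 this is 36, so a decreases.
∂L/∂b = 6(b - 3)(b - 1); at b=4 this is 18, so b decreases.
a converges to its nearest critical value -3 (a local min of the a-part); b converges to 3. The iterate converges to (-3, 3).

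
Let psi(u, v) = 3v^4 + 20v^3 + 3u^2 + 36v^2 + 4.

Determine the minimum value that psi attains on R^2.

psi(u,v) separates as P(u) + Q(v) + 4, so its minimum is min P + min Q + 4.
P'(u) = 6u vanishes at u ∈ {0}; Q'(v) = 12v(v + 2)(v + 3) vanishes at v ∈ {-3, -2, 0}.
Local minima of P (where P''>0): P(0)=0. Local minima of Q: Q(-3)=27, Q(0)=0.
So the global minimum of psi is P(0) + Q(0) + 4 = 0 + 0 + 4 = 4, attained at (0, 0).

4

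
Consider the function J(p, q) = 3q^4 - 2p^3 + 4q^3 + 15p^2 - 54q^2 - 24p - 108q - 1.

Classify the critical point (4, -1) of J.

local maximum

The mixed partial ∂²J/∂p∂q is 0, so the Hessian at any point is diag(J_pp, J_qq) = diag(6(-2p + 5), 12(3q^2 + 2q - 9)).
At (4, -1): H = diag(-18, -96).
Both eigenvalues are negative, so H is negative definite: a local maximum.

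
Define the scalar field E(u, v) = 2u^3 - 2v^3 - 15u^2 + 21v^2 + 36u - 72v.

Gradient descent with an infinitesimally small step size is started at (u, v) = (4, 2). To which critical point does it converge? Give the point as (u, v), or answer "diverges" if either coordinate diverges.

(3, 3)

E is separable, so gradient descent decouples: u follows -∂E/∂u, v follows -∂E/∂v.
∂E/∂u = 6(u - 3)(u - 2); at u=4 this is 12, so u decreases.
∂E/∂v = -6(v - 4)(v - 3); at v=2 this is -12, so v increases.
u converges to its nearest critical value 3 (a local min of the u-part); v converges to 3. The iterate converges to (3, 3).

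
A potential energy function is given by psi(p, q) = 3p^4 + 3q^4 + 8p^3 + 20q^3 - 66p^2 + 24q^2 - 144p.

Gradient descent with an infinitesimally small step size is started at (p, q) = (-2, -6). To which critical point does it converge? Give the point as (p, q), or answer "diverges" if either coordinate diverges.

(-4, -4)

psi is separable, so gradient descent decouples: p follows -∂psi/∂p, q follows -∂psi/∂q.
∂psi/∂p = 12(p - 3)(p + 1)(p + 4); at p=-2 this is 120, so p decreases.
∂psi/∂q = 12q(q + 1)(q + 4); at q=-6 this is -720, so q increases.
p converges to its nearest critical value -4 (a local min of the p-part); q converges to -4. The iterate converges to (-4, -4).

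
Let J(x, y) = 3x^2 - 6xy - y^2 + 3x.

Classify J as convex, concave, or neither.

J is quadratic, so its Hessian is the constant matrix H = [[6, -6], [-6, -2]].
det(H) = -48, tr(H) = 4.
det(H) < 0, so H is indefinite: neither convex nor concave.

neither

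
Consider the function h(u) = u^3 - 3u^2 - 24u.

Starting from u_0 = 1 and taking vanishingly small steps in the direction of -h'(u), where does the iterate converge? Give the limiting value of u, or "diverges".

4

h'(u) = 3(u - 4)(u + 2), so h'(1) = -27.
Gradient descent moves in the -h' direction, i.e. u is increasing.
The nearest critical point in that direction is u = 4, where h'' = 18 > 0 (a local minimum). The iterate converges there.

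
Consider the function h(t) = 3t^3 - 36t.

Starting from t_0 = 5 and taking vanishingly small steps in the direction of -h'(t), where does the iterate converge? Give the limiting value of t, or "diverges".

2

h'(t) = 9(t - 2)(t + 2), so h'(5) = 189.
Gradient descent moves in the -h' direction, i.e. t is decreasing.
The nearest critical point in that direction is t = 2, where h'' = 36 > 0 (a local minimum). The iterate converges there.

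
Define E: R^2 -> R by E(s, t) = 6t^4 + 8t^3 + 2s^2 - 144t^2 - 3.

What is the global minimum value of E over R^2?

E(s,t) separates as P(s) + Q(t) − 3, so its minimum is min P + min Q − 3.
P'(s) = 4s vanishes at s ∈ {0}; Q'(t) = 24t(t - 3)(t + 4) vanishes at t ∈ {-4, 0, 3}.
Local minima of P (where P''>0): P(0)=0. Local minima of Q: Q(-4)=-1280, Q(3)=-594.
So the global minimum of E is P(0) + Q(-4) − 3 = 0 − 1280 − 3 = -1283, attained at (0, -4).

-1283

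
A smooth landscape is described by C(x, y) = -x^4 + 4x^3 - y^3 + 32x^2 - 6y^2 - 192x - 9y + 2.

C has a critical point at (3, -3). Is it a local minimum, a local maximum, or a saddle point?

local minimum

The mixed partial ∂²C/∂x∂y is 0, so the Hessian at any point is diag(C_xx, C_yy) = diag(4(-3x^2 + 6x + 16), -6(y + 2)).
At (3, -3): H = diag(28, 6).
Both eigenvalues are positive, so H is positive definite: a local minimum.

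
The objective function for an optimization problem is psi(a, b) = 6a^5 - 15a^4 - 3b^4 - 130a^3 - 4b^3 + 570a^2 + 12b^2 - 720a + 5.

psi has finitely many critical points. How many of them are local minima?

2

psi separates as a function of a plus a function of b, so ∇psi=0 decouples.
∂psi/∂a = 30(a - 3)(a - 2)(a - 1)(a + 4) = 0 at a ∈ {-4, 1, 2, 3}; ∂psi/∂b = -12b(b - 1)(b + 2) = 0 at b ∈ {-2, 0, 1}.
The Hessian is diagonal: diag(psi_aa, psi_bb). Second derivatives: psi_aa(-4)=-6300, psi_aa(1)=300, psi_aa(2)=-180, psi_aa(3)=420; psi_bb(-2)=-72, psi_bb(0)=24, psi_bb(1)=-36.
Local minima occur where both diagonal entries positive: (1, 0), (3, 0). Count: 2.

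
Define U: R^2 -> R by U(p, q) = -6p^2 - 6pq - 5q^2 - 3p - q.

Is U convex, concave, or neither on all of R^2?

concave

U is quadratic, so its Hessian is the constant matrix H = [[-12, -6], [-6, -10]].
det(H) = 84, tr(H) = -22.
det(H) > 0 and tr(H) < 0, so H is negative definite everywhere: concave.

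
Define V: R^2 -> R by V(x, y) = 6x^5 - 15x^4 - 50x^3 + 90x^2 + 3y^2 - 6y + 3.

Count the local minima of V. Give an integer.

V separates as a function of x plus a function of y, so ∇V=0 decouples.
∂V/∂x = 30x(x - 3)(x - 1)(x + 2) = 0 at x ∈ {-2, 0, 1, 3}; ∂V/∂y = 6(y - 1) = 0 at y ∈ {1}.
The Hessian is diagonal: diag(V_xx, V_yy). Second derivatives: V_xx(-2)=-900, V_xx(0)=180, V_xx(1)=-180, V_xx(3)=900; V_yy(1)=6.
Local minima occur where both diagonal entries positive: (0, 1), (3, 1). Count: 2.

2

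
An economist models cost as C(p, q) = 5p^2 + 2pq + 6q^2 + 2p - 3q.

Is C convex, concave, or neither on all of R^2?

C is quadratic, so its Hessian is the constant matrix H = [[10, 2], [2, 12]].
det(H) = 116, tr(H) = 22.
det(H) > 0 and tr(H) > 0, so H is positive definite everywhere: convex.

convex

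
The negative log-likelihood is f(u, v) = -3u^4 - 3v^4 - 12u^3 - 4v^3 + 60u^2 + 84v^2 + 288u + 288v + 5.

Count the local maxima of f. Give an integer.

f separates as a function of u plus a function of v, so ∇f=0 decouples.
∂f/∂u = -12(u - 3)(u + 2)(u + 4) = 0 at u ∈ {-4, -2, 3}; ∂f/∂v = -12(v - 4)(v + 2)(v + 3) = 0 at v ∈ {-3, -2, 4}.
The Hessian is diagonal: diag(f_uu, f_vv). Second derivatives: f_uu(-4)=-168, f_uu(-2)=120, f_uu(3)=-420; f_vv(-3)=-84, f_vv(-2)=72, f_vv(4)=-504.
Local maxima occur where both diagonal entries negative: (-4, -3), (-4, 4), (3, -3), (3, 4). Count: 4.

4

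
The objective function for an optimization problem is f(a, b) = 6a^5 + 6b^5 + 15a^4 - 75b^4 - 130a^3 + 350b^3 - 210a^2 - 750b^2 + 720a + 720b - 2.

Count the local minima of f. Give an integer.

f separates as a function of a plus a function of b, so ∇f=0 decouples.
∂f/∂a = 30(a - 3)(a - 1)(a + 2)(a + 4) = 0 at a ∈ {-4, -2, 1, 3}; ∂f/∂b = 30(b - 4)(b - 3)(b - 2)(b - 1) = 0 at b ∈ {1, 2, 3, 4}.
The Hessian is diagonal: diag(f_aa, f_bb). Second derivatives: f_aa(-4)=-2100, f_aa(-2)=900, f_aa(1)=-900, f_aa(3)=2100; f_bb(1)=-180, f_bb(2)=60, f_bb(3)=-60, f_bb(4)=180.
Local minima occur where both diagonal entries positive: (-2, 2), (-2, 4), (3, 2), (3, 4). Count: 4.

4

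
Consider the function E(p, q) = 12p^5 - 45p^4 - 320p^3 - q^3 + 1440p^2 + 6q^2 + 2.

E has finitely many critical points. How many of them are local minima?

E separates as a function of p plus a function of q, so ∇E=0 decouples.
∂E/∂p = 60p(p - 4)(p - 3)(p + 4) = 0 at p ∈ {-4, 0, 3, 4}; ∂E/∂q = -3q(q - 4) = 0 at q ∈ {0, 4}.
The Hessian is diagonal: diag(E_pp, E_qq). Second derivatives: E_pp(-4)=-13440, E_pp(0)=2880, E_pp(3)=-1260, E_pp(4)=1920; E_qq(0)=12, E_qq(4)=-12.
Local minima occur where both diagonal entries positive: (0, 0), (4, 0). Count: 2.

2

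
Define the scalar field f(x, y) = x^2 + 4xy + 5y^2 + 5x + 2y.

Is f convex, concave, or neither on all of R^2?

convex

f is quadratic, so its Hessian is the constant matrix H = [[2, 4], [4, 10]].
det(H) = 4, tr(H) = 12.
det(H) > 0 and tr(H) > 0, so H is positive definite everywhere: convex.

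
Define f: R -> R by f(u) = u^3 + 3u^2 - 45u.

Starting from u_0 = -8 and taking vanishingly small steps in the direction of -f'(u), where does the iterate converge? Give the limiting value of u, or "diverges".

diverges

f'(u) = 3(u - 3)(u + 5), so f'(-8) = 99.
Gradient descent moves in the -f' direction, i.e. u is decreasing.
There is no critical point below u=-8, and f' keeps the same sign, so the iterate runs off to −∞.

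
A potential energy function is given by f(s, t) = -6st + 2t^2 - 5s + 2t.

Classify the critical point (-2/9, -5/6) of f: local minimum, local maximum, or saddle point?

saddle point

The Hessian of f is constant: H = [[0, -6], [-6, 4]].
det(H) = 0·4 − (-6)² = -36.
Since det(H) < 0, H is indefinite and the critical point is a saddle point.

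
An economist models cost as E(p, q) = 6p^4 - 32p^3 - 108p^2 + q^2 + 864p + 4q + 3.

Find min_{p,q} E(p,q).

E(p,q) separates as A(p) + B(q) + 3, so its minimum is min A + min B + 3.
A'(p) = 24(p - 4)(p - 3)(p + 3) vanishes at p ∈ {-3, 3, 4}; B'(q) = 2q + 4 vanishes at q ∈ {-2}.
Local minima of A (where A''>0): A(-3)=-2214, A(4)=1216. Local minima of B: B(-2)=-4.
So the global minimum of E is A(-3) + B(-2) + 3 = -2214 − 4 + 3 = -2215, attained at (-3, -2).

-2215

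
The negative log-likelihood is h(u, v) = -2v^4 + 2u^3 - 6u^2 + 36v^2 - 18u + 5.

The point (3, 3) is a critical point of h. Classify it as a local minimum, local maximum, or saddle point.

The mixed partial ∂²h/∂u∂v is 0, so the Hessian at any point is diag(h_uu, h_vv) = diag(12(u - 1), 24(-v^2 + 3)).
At (3, 3): H = diag(24, -144).
The eigenvalues have opposite signs, so H is indefinite: a saddle point.

saddle point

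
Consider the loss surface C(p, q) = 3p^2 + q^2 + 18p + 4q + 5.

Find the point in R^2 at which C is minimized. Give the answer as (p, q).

(-3, -2)

C(p,q) separates as A(p) + B(q) + 5, so its minimum is min A + min B + 5.
A'(p) = 6p + 18 vanishes at p ∈ {-3}; B'(q) = 2q + 4 vanishes at q ∈ {-2}.
Local minima of A (where A''>0): A(-3)=-27. Local minima of B: B(-2)=-4.
So the global minimum of C is A(-3) + B(-2) + 5 = -27 − 4 + 5 = -26, attained at (-3, -2).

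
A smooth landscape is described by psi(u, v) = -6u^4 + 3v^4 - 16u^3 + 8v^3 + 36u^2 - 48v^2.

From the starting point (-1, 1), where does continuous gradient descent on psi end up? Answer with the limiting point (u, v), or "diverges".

psi is separable, so gradient descent decouples: u follows -∂psi/∂u, v follows -∂psi/∂v.
∂psi/∂u = -24u(u - 1)(u + 3); at u=-1 this is -96, so u increases.
∂psi/∂v = 12v(v - 2)(v + 4); at v=1 this is -60, so v increases.
u converges to its nearest critical value 0 (a local min of the u-part); v converges to 2. The iterate converges to (0, 2).

(0, 2)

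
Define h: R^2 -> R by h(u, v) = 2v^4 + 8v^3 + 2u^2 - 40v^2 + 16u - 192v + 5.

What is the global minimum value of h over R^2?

-585

h(u,v) separates as P(u) + Q(v) + 5, so its minimum is min P + min Q + 5.
P'(u) = 4u + 16 vanishes at u ∈ {-4}; Q'(v) = 8(v - 3)(v + 2)(v + 4) vanishes at v ∈ {-4, -2, 3}.
Local minima of P (where P''>0): P(-4)=-32. Local minima of Q: Q(-4)=128, Q(3)=-558.
So the global minimum of h is P(-4) + Q(3) + 5 = -32 − 558 + 5 = -585, attained at (-4, 3).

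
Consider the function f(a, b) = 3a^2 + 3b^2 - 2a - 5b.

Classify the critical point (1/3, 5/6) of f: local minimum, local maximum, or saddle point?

local minimum

The Hessian of f is constant: H = [[6, 0], [0, 6]].
det(H) = 6·6 − 0² = 36.
det(H) > 0 and tr(H) = 12 > 0, so H is positive definite and the point is a local minimum.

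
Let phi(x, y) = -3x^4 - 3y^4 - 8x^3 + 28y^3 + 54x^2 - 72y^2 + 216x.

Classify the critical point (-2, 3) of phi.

local minimum

The mixed partial ∂²phi/∂x∂y is 0, so the Hessian at any point is diag(phi_xx, phi_yy) = diag(12(-3x^2 - 4x + 9), 12(-3y^2 + 14y - 12)).
At (-2, 3): H = diag(60, 36).
Both eigenvalues are positive, so H is positive definite: a local minimum.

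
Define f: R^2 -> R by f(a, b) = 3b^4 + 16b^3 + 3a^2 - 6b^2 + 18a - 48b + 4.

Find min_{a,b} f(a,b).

f(a,b) separates as P(a) + Q(b) + 4, so its minimum is min P + min Q + 4.
P'(a) = 6a + 18 vanishes at a ∈ {-3}; Q'(b) = 12(b - 1)(b + 1)(b + 4) vanishes at b ∈ {-4, -1, 1}.
Local minima of P (where P''>0): P(-3)=-27. Local minima of Q: Q(-4)=-160, Q(1)=-35.
So the global minimum of f is P(-3) + Q(-4) + 4 = -27 − 160 + 4 = -183, attained at (-3, -4).

-183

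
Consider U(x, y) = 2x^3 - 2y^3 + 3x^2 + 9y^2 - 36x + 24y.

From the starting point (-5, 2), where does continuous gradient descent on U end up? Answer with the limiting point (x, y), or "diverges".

diverges

U is separable, so gradient descent decouples: x follows -∂U/∂x, y follows -∂U/∂y.
∂U/∂x = 6(x - 2)(x + 3); at x=-5 this is 84, so x decreases.
∂U/∂y = -6(y - 4)(y + 1); at y=2 this is 36, so y decreases.
The x-coordinate has no critical point in that direction and runs off to infinity.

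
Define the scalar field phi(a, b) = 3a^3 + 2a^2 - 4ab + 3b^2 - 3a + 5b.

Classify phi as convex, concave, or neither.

neither

The term 3a^3 is cubic, so the Hessian is not constant.
∂²phi/∂a² = 18a + 4, which takes both signs as a varies (negative for sufficiently negative a). A diagonal entry of the Hessian changing sign means the Hessian is neither positive- nor negative-semidefinite on all of R^2.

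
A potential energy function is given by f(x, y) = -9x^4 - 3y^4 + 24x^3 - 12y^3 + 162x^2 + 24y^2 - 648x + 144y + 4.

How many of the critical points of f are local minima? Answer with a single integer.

1

f separates as a function of x plus a function of y, so ∇f=0 decouples.
∂f/∂x = -36(x - 3)(x - 2)(x + 3) = 0 at x ∈ {-3, 2, 3}; ∂f/∂y = -12(y - 2)(y + 2)(y + 3) = 0 at y ∈ {-3, -2, 2}.
The Hessian is diagonal: diag(f_xx, f_yy). Second derivatives: f_xx(-3)=-1080, f_xx(2)=180, f_xx(3)=-216; f_yy(-3)=-60, f_yy(-2)=48, f_yy(2)=-240.
Local minima occur where both diagonal entries positive: (2, -2). Count: 1.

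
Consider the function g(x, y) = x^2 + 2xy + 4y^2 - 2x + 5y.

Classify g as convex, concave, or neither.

convex

g is quadratic, so its Hessian is the constant matrix H = [[2, 2], [2, 8]].
det(H) = 12, tr(H) = 10.
det(H) > 0 and tr(H) > 0, so H is positive definite everywhere: convex.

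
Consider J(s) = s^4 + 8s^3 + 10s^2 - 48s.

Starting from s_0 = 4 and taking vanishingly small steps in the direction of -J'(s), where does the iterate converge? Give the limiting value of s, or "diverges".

J'(s) = 4(s - 1)(s + 3)(s + 4), so J'(4) = 672.
Gradient descent moves in the -J' direction, i.e. s is decreasing.
The nearest critical point in that direction is s = 1, where J'' = 80 > 0 (a local minimum). The iterate converges there.

1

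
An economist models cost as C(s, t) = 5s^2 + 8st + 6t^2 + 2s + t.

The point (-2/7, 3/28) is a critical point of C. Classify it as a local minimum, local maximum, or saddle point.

The Hessian of C is constant: H = [[10, 8], [8, 12]].
det(H) = 10·12 − 8² = 56.
det(H) > 0 and tr(H) = 22 > 0, so H is positive definite and the point is a local minimum.

local minimum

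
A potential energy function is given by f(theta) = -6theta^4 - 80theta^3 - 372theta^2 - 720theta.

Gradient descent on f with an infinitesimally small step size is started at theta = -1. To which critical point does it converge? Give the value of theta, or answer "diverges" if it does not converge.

f'(theta) = -24(theta + 2)(theta + 3)(theta + 5), so f'(-1) = -192.
Gradient descent moves in the -f' direction, i.e. theta is increasing.
There is no critical point above theta=-1, and f' keeps the same sign, so the iterate runs off to +∞.

diverges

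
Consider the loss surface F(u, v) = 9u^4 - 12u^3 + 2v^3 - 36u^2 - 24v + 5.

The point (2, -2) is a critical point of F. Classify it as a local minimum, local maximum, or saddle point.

The mixed partial ∂²F/∂u∂v is 0, so the Hessian at any point is diag(F_uu, F_vv) = diag(36(3u^2 - 2u - 2), 12v).
At (2, -2): H = diag(216, -24).
The eigenvalues have opposite signs, so H is indefinite: a saddle point.

saddle point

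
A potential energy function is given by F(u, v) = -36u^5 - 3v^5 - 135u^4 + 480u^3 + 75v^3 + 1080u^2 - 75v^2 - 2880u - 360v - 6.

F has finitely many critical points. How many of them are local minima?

4

F separates as a function of u plus a function of v, so ∇F=0 decouples.
∂F/∂u = -180(u - 2)(u - 1)(u + 2)(u + 4) = 0 at u ∈ {-4, -2, 1, 2}; ∂F/∂v = -15(v - 3)(v - 2)(v + 1)(v + 4) = 0 at v ∈ {-4, -1, 2, 3}.
The Hessian is diagonal: diag(F_uu, F_vv). Second derivatives: F_uu(-4)=10800, F_uu(-2)=-4320, F_uu(1)=2700, F_uu(2)=-4320; F_vv(-4)=1890, F_vv(-1)=-540, F_vv(2)=270, F_vv(3)=-420.
Local minima occur where both diagonal entries positive: (-4, -4), (-4, 2), (1, -4), (1, 2). Count: 4.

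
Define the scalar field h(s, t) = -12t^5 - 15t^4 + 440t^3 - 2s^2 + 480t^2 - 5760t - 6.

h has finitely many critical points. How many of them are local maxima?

h separates as a function of s plus a function of t, so ∇h=0 decouples.
∂h/∂s = -4s = 0 at s ∈ {0}; ∂h/∂t = -60(t - 4)(t - 2)(t + 3)(t + 4) = 0 at t ∈ {-4, -3, 2, 4}.
The Hessian is diagonal: diag(h_ss, h_tt). Second derivatives: h_ss(0)=-4; h_tt(-4)=2880, h_tt(-3)=-2100, h_tt(2)=3600, h_tt(4)=-6720.
Local maxima occur where both diagonal entries negative: (0, -3), (0, 4). Count: 2.

2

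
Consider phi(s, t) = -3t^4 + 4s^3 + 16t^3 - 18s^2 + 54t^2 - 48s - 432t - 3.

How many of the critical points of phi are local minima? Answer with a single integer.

phi separates as a function of s plus a function of t, so ∇phi=0 decouples.
∂phi/∂s = 12(s - 4)(s + 1) = 0 at s ∈ {-1, 4}; ∂phi/∂t = -12(t - 4)(t - 3)(t + 3) = 0 at t ∈ {-3, 3, 4}.
The Hessian is diagonal: diag(phi_ss, phi_tt). Second derivatives: phi_ss(-1)=-60, phi_ss(4)=60; phi_tt(-3)=-504, phi_tt(3)=72, phi_tt(4)=-84.
Local minima occur where both diagonal entries positive: (4, 3). Count: 1.

1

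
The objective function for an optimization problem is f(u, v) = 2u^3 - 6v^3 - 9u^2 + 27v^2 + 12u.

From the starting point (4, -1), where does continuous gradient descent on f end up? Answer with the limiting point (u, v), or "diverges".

f is separable, so gradient descent decouples: u follows -∂f/∂u, v follows -∂f/∂v.
∂f/∂u = 6(u - 2)(u - 1); at u=4 this is 36, so u decreases.
∂f/∂v = -18v(v - 3); at v=-1 this is -72, so v increases.
u converges to its nearest critical value 2 (a local min of the u-part); v converges to 0. The iterate converges to (2, 0).

(2, 0)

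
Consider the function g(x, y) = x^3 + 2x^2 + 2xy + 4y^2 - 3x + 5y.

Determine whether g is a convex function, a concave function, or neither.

The term x^3 is cubic, so the Hessian is not constant.
∂²g/∂x² = 6x + 4, which takes both signs as x varies (negative for sufficiently negative x). A diagonal entry of the Hessian changing sign means the Hessian is neither positive- nor negative-semidefinite on all of R^2.

neither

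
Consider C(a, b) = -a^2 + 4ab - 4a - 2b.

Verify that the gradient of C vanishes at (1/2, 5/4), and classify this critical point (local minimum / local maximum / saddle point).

saddle point

∇C = (-2a + 4b - 4, 4a - 2); substituting (1/2, 5/4) gives ∇C = (0, 0), so (1/2, 5/4) is indeed a critical point.
The Hessian of C is constant: H = [[-2, 4], [4, 0]].
det(H) = (-2)·0 − 4² = -16.
Since det(H) < 0, H is indefinite and the critical point is a saddle point.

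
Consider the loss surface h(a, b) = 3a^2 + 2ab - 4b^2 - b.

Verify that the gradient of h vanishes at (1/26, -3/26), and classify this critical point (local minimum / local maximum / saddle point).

∇h = (6a + 2b, 2a - 8b - 1); substituting (1/26, -3/26) gives ∇h = (0, 0), so (1/26, -3/26) is indeed a critical point.
The Hessian of h is constant: H = [[6, 2], [2, -8]].
det(H) = 6·(-8) − 2² = -52.
Since det(H) < 0, H is indefinite and the critical point is a saddle point.

saddle point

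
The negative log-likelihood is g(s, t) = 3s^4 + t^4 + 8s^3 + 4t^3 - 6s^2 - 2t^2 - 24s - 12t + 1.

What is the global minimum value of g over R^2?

g(s,t) separates as P(s) + Q(t) + 1, so its minimum is min P + min Q + 1.
P'(s) = 12(s - 1)(s + 1)(s + 2) vanishes at s ∈ {-2, -1, 1}; Q'(t) = 4(t - 1)(t + 1)(t + 3) vanishes at t ∈ {-3, -1, 1}.
Local minima of P (where P''>0): P(-2)=8, P(1)=-19. Local minima of Q: Q(-3)=-9, Q(1)=-9.
So the global minimum of g is P(1) + Q(-3) + 1 = -19 − 9 + 1 = -27, attained at (1, -3).

-27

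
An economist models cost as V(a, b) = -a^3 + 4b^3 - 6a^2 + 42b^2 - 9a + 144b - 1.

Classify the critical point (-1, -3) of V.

saddle point

The mixed partial ∂²V/∂a∂b is 0, so the Hessian at any point is diag(V_aa, V_bb) = diag(-6(a + 2), 12(2b + 7)).
At (-1, -3): H = diag(-6, 12).
The eigenvalues have opposite signs, so H is indefinite: a saddle point.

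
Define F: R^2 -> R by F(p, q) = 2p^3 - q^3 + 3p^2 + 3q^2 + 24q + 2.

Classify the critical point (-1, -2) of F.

The mixed partial ∂²F/∂p∂q is 0, so the Hessian at any point is diag(F_pp, F_qq) = diag(6(2p + 1), 6(-q + 1)).
At (-1, -2): H = diag(-6, 18).
The eigenvalues have opposite signs, so H is indefinite: a saddle point.

saddle point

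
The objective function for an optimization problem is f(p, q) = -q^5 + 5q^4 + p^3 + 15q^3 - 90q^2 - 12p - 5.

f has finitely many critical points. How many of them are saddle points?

4

f separates as a function of p plus a function of q, so ∇f=0 decouples.
∂f/∂p = 3(p - 2)(p + 2) = 0 at p ∈ {-2, 2}; ∂f/∂q = -5q(q - 4)(q - 3)(q + 3) = 0 at q ∈ {-3, 0, 3, 4}.
The Hessian is diagonal: diag(f_pp, f_qq). Second derivatives: f_pp(-2)=-12, f_pp(2)=12; f_qq(-3)=630, f_qq(0)=-180, f_qq(3)=90, f_qq(4)=-140.
Saddle points occur where the two diagonal entries have opposite signs: (-2, -3), (-2, 3), (2, 0), (2, 4). Count: 4.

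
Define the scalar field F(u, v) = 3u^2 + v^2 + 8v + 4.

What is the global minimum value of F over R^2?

-12

F(u,v) separates as P(u) + Q(v) + 4, so its minimum is min P + min Q + 4.
P'(u) = 6u vanishes at u ∈ {0}; Q'(v) = 2v + 8 vanishes at v ∈ {-4}.
Local minima of P (where P''>0): P(0)=0. Local minima of Q: Q(-4)=-16.
So the global minimum of F is P(0) + Q(-4) + 4 = 0 − 16 + 4 = -12, attained at (0, -4).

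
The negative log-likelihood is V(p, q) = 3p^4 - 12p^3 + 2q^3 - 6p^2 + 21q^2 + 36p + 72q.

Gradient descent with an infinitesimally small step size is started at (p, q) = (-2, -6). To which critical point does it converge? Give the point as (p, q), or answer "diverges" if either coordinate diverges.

diverges

V is separable, so gradient descent decouples: p follows -∂V/∂p, q follows -∂V/∂q.
∂V/∂p = 12(p - 3)(p - 1)(p + 1); at p=-2 this is -180, so p increases.
∂V/∂q = 6(q + 3)(q + 4); at q=-6 this is 36, so q decreases.
The q-coordinate has no critical point in that direction and runs off to infinity.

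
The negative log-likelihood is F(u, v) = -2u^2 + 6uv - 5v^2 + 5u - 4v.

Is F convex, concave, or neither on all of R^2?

concave

F is quadratic, so its Hessian is the constant matrix H = [[-4, 6], [6, -10]].
det(H) = 4, tr(H) = -14.
det(H) > 0 and tr(H) < 0, so H is negative definite everywhere: concave.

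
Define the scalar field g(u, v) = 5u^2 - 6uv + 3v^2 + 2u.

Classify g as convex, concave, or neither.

convex

g is quadratic, so its Hessian is the constant matrix H = [[10, -6], [-6, 6]].
det(H) = 24, tr(H) = 16.
det(H) > 0 and tr(H) > 0, so H is positive definite everywhere: convex.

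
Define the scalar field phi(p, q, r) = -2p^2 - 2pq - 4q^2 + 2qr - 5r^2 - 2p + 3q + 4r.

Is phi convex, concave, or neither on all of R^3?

phi is quadratic, so its Hessian is the constant matrix H = [[-4, -2, 0], [-2, -8, 2], [0, 2, -10]].
Leading principal minors: -4, 28, -264.
Signs alternate −, +, − ⇒ H ≺ 0 ⇒ concave.

concave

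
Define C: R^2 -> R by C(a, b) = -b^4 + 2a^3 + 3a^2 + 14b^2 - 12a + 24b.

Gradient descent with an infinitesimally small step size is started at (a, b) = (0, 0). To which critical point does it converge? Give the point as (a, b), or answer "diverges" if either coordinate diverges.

C is separable, so gradient descent decouples: a follows -∂C/∂a, b follows -∂C/∂b.
∂C/∂a = 6(a - 1)(a + 2); at a=0 this is -12, so a increases.
∂C/∂b = -4(b - 3)(b + 1)(b + 2); at b=0 this is 24, so b decreases.
a converges to its nearest critical value 1 (a local min of the a-part); b converges to -1. The iterate converges to (1, -1).

(1, -1)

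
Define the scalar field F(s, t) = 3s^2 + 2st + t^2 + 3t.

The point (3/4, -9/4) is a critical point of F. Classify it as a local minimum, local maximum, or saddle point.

local minimum

The Hessian of F is constant: H = [[6, 2], [2, 2]].
det(H) = 6·2 − 2² = 8.
det(H) > 0 and tr(H) = 8 > 0, so H is positive definite and the point is a local minimum.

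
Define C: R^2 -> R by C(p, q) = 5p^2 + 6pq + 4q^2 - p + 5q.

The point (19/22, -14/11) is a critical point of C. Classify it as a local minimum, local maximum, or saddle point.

The Hessian of C is constant: H = [[10, 6], [6, 8]].
det(H) = 10·8 − 6² = 44.
det(H) > 0 and tr(H) = 18 > 0, so H is positive definite and the point is a local minimum.

local minimum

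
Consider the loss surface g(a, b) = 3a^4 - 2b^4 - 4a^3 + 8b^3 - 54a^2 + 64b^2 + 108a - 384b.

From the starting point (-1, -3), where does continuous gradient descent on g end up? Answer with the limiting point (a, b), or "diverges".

g is separable, so gradient descent decouples: a follows -∂g/∂a, b follows -∂g/∂b.
∂g/∂a = 12(a - 3)(a - 1)(a + 3); at a=-1 this is 192, so a decreases.
∂g/∂b = -8(b - 4)(b - 3)(b + 4); at b=-3 this is -336, so b increases.
a converges to its nearest critical value -3 (a local min of the a-part); b converges to 3. The iterate converges to (-3, 3).

(-3, 3)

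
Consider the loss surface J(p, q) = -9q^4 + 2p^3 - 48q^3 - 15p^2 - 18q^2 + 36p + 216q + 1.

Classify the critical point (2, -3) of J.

local maximum

The mixed partial ∂²J/∂p∂q is 0, so the Hessian at any point is diag(J_pp, J_qq) = diag(6(2p - 5), -36(3q^2 + 8q + 1)).
At (2, -3): H = diag(-6, -144).
Both eigenvalues are negative, so H is negative definite: a local maximum.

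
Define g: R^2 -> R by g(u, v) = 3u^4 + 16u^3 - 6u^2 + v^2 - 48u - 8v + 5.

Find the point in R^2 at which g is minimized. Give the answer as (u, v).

g(u,v) separates as P(u) + Q(v) + 5, so its minimum is min P + min Q + 5.
P'(u) = 12(u - 1)(u + 1)(u + 4) vanishes at u ∈ {-4, -1, 1}; Q'(v) = 2v - 8 vanishes at v ∈ {4}.
Local minima of P (where P''>0): P(-4)=-160, P(1)=-35. Local minima of Q: Q(4)=-16.
So the global minimum of g is P(-4) + Q(4) + 5 = -160 − 16 + 5 = -171, attained at (-4, 4).

(-4, 4)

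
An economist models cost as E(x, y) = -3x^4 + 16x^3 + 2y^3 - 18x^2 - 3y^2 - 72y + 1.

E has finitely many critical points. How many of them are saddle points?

3

E separates as a function of x plus a function of y, so ∇E=0 decouples.
∂E/∂x = -12x(x - 3)(x - 1) = 0 at x ∈ {0, 1, 3}; ∂E/∂y = 6(y - 4)(y + 3) = 0 at y ∈ {-3, 4}.
The Hessian is diagonal: diag(E_xx, E_yy). Second derivatives: E_xx(0)=-36, E_xx(1)=24, E_xx(3)=-72; E_yy(-3)=-42, E_yy(4)=42.
Saddle points occur where the two diagonal entries have opposite signs: (0, 4), (1, -3), (3, 4). Count: 3.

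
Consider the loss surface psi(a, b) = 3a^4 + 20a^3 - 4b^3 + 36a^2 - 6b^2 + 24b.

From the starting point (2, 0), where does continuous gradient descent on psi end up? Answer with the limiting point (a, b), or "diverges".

(0, -2)

psi is separable, so gradient descent decouples: a follows -∂psi/∂a, b follows -∂psi/∂b.
∂psi/∂a = 12a(a + 2)(a + 3); at a=2 this is 480, so a decreases.
∂psi/∂b = -12(b - 1)(b + 2); at b=0 this is 24, so b decreases.
a converges to its nearest critical value 0 (a local min of the a-part); b converges to -2. The iterate converges to (0, -2).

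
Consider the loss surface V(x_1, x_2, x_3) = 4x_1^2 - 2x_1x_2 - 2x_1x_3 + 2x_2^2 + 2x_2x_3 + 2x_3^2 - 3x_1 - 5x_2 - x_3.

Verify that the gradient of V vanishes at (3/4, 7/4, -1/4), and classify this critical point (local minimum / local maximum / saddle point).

∇V = (8x_1 - 2x_2 - 2x_3 - 3, -2x_1 + 4x_2 + 2x_3 - 5, -2x_1 + 2x_2 + 4x_3 - 1); substituting (3/4, 7/4, -1/4) gives ∇V = (0, 0, 0), so (3/4, 7/4, -1/4) is indeed a critical point.
The Hessian is constant: H = [[8, -2, -2], [-2, 4, 2], [-2, 2, 4]].
Leading principal minors: Δ₁ = 8, Δ₂ = 28, Δ₃ = 80.
All leading minors are positive, so H is positive definite: a local minimum.

local minimum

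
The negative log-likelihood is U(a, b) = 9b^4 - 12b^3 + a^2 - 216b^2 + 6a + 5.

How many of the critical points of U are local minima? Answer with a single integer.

2

U separates as a function of a plus a function of b, so ∇U=0 decouples.
∂U/∂a = 2(a + 3) = 0 at a ∈ {-3}; ∂U/∂b = 36b(b - 4)(b + 3) = 0 at b ∈ {-3, 0, 4}.
The Hessian is diagonal: diag(U_aa, U_bb). Second derivatives: U_aa(-3)=2; U_bb(-3)=756, U_bb(0)=-432, U_bb(4)=1008.
Local minima occur where both diagonal entries positive: (-3, -3), (-3, 4). Count: 2.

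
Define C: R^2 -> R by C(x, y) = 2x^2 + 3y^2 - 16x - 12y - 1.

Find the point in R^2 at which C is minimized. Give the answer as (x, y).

(4, 2)

C(x,y) separates as P(x) + Q(y) − 1, so its minimum is min P + min Q − 1.
P'(x) = 4x - 16 vanishes at x ∈ {4}; Q'(y) = 6y - 12 vanishes at y ∈ {2}.
Local minima of P (where P''>0): P(4)=-32. Local minima of Q: Q(2)=-12.
So the global minimum of C is P(4) + Q(2) − 1 = -32 − 12 − 1 = -45, attained at (4, 2).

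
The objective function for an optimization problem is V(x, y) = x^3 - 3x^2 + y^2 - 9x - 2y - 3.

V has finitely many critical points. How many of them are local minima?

V separates as a function of x plus a function of y, so ∇V=0 decouples.
∂V/∂x = 3(x - 3)(x + 1) = 0 at x ∈ {-1, 3}; ∂V/∂y = 2(y - 1) = 0 at y ∈ {1}.
The Hessian is diagonal: diag(V_xx, V_yy). Second derivatives: V_xx(-1)=-12, V_xx(3)=12; V_yy(1)=2.
Local minima occur where both diagonal entries positive: (3, 1). Count: 1.

1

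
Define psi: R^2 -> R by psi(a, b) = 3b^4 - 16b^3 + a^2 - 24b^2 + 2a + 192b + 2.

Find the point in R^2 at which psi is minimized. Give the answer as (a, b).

psi(a,b) separates as P(a) + Q(b) + 2, so its minimum is min P + min Q + 2.
P'(a) = 2a + 2 vanishes at a ∈ {-1}; Q'(b) = 12(b - 4)(b - 2)(b + 2) vanishes at b ∈ {-2, 2, 4}.
Local minima of P (where P''>0): P(-1)=-1. Local minima of Q: Q(-2)=-304, Q(4)=128.
So the global minimum of psi is P(-1) + Q(-2) + 2 = -1 − 304 + 2 = -303, attained at (-1, -2).

(-1, -2)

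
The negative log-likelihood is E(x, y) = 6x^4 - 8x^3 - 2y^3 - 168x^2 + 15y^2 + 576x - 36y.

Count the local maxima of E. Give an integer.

E separates as a function of x plus a function of y, so ∇E=0 decouples.
∂E/∂x = 24(x - 3)(x - 2)(x + 4) = 0 at x ∈ {-4, 2, 3}; ∂E/∂y = -6(y - 3)(y - 2) = 0 at y ∈ {2, 3}.
The Hessian is diagonal: diag(E_xx, E_yy). Second derivatives: E_xx(-4)=1008, E_xx(2)=-144, E_xx(3)=168; E_yy(2)=6, E_yy(3)=-6.
Local maxima occur where both diagonal entries negative: (2, 3). Count: 1.

1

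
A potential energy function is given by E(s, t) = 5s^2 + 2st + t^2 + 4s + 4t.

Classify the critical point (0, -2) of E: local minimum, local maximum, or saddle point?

local minimum

The Hessian of E is constant: H = [[10, 2], [2, 2]].
det(H) = 10·2 − 2² = 16.
det(H) > 0 and tr(H) = 12 > 0, so H is positive definite and the point is a local minimum.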